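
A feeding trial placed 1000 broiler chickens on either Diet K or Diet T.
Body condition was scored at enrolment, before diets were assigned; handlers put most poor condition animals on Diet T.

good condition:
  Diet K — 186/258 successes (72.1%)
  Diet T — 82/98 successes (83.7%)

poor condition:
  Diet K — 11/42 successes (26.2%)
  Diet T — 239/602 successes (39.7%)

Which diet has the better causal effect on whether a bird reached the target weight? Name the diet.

Diet T is higher inside every starting body condition stratum but Diet K is higher in aggregate. Whether to stratify depends on how starting body condition relates to the diet.
Here starting body condition is a common cause — it drives both which diet a case falls under and the outcome. The crude comparison mixes populations; the stratum-specific rates are the causally relevant ones.
Within each level — good condition: 72.1% vs 83.7%; poor condition: 26.2% vs 39.7% — Diet T is higher every time.

Diet T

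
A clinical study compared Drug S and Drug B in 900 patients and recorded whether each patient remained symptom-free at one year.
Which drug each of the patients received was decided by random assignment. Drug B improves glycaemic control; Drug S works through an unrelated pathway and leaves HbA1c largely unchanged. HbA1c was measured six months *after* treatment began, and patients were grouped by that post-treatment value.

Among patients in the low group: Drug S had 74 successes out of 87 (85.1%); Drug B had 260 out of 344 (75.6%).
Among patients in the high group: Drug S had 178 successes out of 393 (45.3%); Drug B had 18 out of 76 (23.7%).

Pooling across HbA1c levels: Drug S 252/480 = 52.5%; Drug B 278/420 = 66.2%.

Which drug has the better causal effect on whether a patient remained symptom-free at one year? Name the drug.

Drug B

Drug S is higher inside every HbA1c stratum but Drug B is higher in aggregate. Whether to stratify depends on how HbA1c relates to the drug.
The distribution of HbA1c is itself part of what the drug does — it is an intermediate outcome. Holding it fixed would remove that part of the effect; the total effect is the pooled difference.
Pooled: Drug S 52.5% vs Drug B 66.2%; Drug B is higher overall.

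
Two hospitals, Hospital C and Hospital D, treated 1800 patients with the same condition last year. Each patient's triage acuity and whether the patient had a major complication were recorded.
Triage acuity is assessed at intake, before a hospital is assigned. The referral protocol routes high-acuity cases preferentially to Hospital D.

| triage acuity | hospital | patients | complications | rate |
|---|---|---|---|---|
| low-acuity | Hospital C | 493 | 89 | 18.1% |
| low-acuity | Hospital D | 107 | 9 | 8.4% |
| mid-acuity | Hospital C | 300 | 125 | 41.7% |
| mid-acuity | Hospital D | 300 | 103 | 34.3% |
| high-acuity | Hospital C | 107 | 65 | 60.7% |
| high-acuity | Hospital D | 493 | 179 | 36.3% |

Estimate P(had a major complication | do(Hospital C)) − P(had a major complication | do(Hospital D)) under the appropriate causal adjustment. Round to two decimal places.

Since triage acuity is a pre-existing factor (not a product of the hospital) and it affects the outcome on its own, it is a confounder. The stratified rates, not the pooled rate, identify the causal effect.
Adjusting over the population distribution of triage acuity: 0.333·(0.181−0.084) + 0.333·(0.417−0.343) + 0.333·(0.607−0.363) = +0.138.

+0.14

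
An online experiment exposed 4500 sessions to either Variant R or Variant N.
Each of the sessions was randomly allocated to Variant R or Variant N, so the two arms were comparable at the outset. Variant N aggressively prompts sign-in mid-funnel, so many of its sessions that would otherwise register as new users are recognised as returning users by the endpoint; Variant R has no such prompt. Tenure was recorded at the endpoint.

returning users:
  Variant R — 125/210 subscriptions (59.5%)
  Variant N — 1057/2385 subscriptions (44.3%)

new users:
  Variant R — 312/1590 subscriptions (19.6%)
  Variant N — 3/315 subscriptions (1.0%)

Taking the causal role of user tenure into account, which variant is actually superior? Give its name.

Variant N

User tenure is downstream of the variant. One should not condition on a consequence of treatment, so the overall rates are the right comparison.
Pooled: Variant R 24.3% vs Variant N 39.3%; Variant N is higher overall.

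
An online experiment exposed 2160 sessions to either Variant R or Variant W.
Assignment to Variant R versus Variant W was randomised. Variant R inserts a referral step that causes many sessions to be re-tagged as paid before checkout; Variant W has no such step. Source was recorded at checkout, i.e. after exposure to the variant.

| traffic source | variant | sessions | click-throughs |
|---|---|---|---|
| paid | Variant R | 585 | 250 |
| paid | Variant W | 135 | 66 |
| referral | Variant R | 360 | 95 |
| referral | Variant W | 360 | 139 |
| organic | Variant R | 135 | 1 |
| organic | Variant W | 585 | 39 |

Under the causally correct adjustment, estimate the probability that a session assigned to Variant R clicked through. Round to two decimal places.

Traffic source lies on the pathway variant → traffic source → outcome, so adjusting for it blocks the indirect effect. For the total causal effect of variant, use the unadjusted pooled rates.
So P(outcome | do(Variant R)) is just the pooled rate for Variant R: 346/1080 = 0.320.

0.32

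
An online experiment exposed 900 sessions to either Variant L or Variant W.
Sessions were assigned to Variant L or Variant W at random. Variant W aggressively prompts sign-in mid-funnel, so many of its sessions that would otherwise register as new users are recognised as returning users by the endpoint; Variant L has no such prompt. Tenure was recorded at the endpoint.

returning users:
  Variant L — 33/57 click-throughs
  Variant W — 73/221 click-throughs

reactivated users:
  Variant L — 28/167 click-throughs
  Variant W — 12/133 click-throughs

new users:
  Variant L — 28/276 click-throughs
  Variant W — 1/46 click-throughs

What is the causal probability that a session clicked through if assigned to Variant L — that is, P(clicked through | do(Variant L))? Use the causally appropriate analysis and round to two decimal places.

User tenure is recorded after the variant and is itself shifted by it — it sits on the causal path from variant to outcome. Conditioning on a mediator would strip out part of the effect we want; the pooled comparison gives the total causal effect.
So P(outcome | do(Variant L)) is just the pooled rate for Variant L: 89/500 = 0.178.

0.18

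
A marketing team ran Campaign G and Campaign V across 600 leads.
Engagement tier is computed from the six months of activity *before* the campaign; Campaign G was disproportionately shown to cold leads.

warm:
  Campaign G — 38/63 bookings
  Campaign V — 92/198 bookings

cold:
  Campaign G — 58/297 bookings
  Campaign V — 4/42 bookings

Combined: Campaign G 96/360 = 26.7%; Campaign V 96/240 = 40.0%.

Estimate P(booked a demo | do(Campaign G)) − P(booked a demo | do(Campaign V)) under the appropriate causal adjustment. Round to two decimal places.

+0.12

Within every engagement tier level Campaign G has the higher rate, yet pooled Campaign V does — Simpson's reversal.
Since engagement tier is a pre-existing factor (not a product of the campaign) and it affects the outcome on its own, it is a confounder. The stratified rates, not the pooled rate, identify the causal effect.
Adjusting over the population distribution of engagement tier: 0.435·(0.603−0.465) + 0.565·(0.195−0.095) = +0.117.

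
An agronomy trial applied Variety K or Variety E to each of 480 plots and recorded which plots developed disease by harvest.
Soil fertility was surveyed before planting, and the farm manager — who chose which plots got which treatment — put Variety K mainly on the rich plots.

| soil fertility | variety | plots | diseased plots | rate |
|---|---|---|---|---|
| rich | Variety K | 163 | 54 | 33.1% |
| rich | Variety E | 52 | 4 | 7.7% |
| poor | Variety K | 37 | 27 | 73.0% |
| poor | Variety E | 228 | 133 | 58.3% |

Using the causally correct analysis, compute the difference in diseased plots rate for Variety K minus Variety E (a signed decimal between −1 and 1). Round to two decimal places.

Variety E is lower inside every soil fertility stratum but Variety K is lower in aggregate. Whether to stratify depends on how soil fertility relates to the variety.
Nothing the variety does changes soil fertility; the imbalance is an allocation artefact. With soil fertility also predicting the outcome, the pooled figure is confounded, and the within-stratum comparison is the causal one.
Adjusting over the population distribution of soil fertility: 0.448·(0.331−0.077) + 0.552·(0.730−0.583) = +0.195.

+0.19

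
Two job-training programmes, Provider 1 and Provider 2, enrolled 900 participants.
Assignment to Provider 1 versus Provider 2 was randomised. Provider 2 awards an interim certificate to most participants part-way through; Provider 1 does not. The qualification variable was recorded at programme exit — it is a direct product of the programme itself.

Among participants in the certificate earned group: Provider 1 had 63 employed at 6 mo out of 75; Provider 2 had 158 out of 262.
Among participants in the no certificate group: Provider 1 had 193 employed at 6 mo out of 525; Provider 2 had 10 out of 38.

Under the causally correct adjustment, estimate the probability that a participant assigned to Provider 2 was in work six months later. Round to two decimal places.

0.56

The stratified and pooled comparisons disagree (Provider 1 wins within each qualification attained during the programme; Provider 2 wins overall), so the answer turns on the causal role of qualification attained during the programme.
Because the programme influences qualification attained during the programme, qualification attained during the programme is a post-treatment mediator, not a confounder. Stratifying on it would bias the estimate; the causal effect is the crude pooled difference.
So P(outcome | do(Provider 2)) is just the pooled rate for Provider 2: 168/300 = 0.560.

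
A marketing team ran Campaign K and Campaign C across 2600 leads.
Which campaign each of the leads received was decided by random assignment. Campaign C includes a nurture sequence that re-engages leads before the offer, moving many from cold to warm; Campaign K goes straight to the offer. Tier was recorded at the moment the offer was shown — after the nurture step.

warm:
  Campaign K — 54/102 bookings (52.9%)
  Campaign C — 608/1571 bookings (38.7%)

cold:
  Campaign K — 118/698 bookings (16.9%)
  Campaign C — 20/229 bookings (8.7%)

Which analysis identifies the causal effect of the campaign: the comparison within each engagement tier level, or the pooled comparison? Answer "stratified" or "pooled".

Engagement tier is recorded after the campaign and is itself shifted by it — it sits on the causal path from campaign to outcome. Conditioning on a mediator would strip out part of the effect we want; the pooled comparison gives the total causal effect.
Pooled: Campaign K 21.5% vs Campaign C 34.9%; Campaign C is higher overall.

pooled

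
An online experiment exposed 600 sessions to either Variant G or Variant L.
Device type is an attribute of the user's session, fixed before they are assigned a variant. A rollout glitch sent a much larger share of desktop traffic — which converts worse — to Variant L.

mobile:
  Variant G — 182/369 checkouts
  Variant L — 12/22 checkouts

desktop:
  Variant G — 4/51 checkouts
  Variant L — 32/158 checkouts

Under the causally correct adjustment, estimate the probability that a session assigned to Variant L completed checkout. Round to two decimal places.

0.43

The device type-specific comparison favours Variant L throughout, but the pooled figures favour Variant G. The question is whether to condition on device type.
Nothing the variant does changes device type; the imbalance is an allocation artefact. With device type also predicting the outcome, the pooled figure is confounded, and the within-stratum comparison is the causal one.
Standardising Variant L to the population device type mix: 0.652·12/22 + 0.348·32/158 = 0.426.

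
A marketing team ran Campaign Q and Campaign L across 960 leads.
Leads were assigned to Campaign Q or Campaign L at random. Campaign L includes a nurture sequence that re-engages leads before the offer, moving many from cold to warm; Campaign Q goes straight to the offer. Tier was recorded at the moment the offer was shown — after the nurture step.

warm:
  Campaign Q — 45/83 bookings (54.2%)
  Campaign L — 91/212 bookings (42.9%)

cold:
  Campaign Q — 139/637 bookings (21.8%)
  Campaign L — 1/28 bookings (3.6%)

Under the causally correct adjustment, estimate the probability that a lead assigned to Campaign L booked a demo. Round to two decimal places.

Engagement tier here is a post-treatment variable shaped by the campaign; conditioning on it would introduce bias rather than remove it. The overall comparison is the causal one.
So P(outcome | do(Campaign L)) is just the pooled rate for Campaign L: 92/240 = 0.383.

0.38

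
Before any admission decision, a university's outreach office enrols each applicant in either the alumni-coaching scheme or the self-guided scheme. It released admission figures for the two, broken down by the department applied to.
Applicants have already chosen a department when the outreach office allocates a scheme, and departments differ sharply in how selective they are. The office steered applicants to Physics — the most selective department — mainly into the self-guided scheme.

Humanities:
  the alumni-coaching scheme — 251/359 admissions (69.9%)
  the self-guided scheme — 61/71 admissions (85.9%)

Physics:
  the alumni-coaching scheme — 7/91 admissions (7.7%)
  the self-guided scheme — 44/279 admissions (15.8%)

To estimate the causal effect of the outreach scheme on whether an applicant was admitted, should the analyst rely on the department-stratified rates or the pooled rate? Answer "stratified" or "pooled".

Department is set before the outreach scheme has any effect — it is not caused by the outreach scheme — and it independently drives the outcome. That makes it a confounder, so the causal comparison is within department levels.
Within each level — Humanities: 69.9% vs 85.9%; Physics: 7.7% vs 15.8% — the self-guided scheme is higher every time.

stratified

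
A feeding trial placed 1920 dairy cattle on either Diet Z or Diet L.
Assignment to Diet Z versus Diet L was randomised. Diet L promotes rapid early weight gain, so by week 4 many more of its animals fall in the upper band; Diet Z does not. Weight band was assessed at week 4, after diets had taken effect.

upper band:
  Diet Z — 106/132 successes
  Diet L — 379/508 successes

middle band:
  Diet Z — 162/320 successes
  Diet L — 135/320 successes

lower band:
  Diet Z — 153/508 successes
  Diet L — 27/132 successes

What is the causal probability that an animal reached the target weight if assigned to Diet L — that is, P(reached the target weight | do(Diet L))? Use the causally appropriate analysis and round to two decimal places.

The distribution of week-4 weight band is itself part of what the diet does — it is an intermediate outcome. Holding it fixed would remove that part of the effect; the total effect is the pooled difference.
So P(outcome | do(Diet L)) is just the pooled rate for Diet L: 541/960 = 0.564.

0.56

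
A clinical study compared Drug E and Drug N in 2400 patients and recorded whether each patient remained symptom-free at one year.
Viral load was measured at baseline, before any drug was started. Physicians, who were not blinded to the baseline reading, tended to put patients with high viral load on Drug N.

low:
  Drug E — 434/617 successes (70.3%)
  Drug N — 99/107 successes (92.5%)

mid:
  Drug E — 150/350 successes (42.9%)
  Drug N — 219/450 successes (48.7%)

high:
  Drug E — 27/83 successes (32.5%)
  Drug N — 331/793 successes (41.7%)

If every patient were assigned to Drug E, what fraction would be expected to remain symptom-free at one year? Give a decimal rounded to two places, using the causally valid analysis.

0.47

The viral load-specific comparison favours Drug N throughout, but the pooled figures favour Drug E. The question is whether to condition on viral load.
Viral load satisfies the back-door criterion: it is not a descendant of the drug, and it blocks the spurious path from drug to outcome. Adjusting for it (i.e., using the within-viral load rates) gives the causal effect.
Standardising Drug E to the population viral load mix: 0.302·434/617 + 0.333·150/350 + 0.365·27/83 = 0.474.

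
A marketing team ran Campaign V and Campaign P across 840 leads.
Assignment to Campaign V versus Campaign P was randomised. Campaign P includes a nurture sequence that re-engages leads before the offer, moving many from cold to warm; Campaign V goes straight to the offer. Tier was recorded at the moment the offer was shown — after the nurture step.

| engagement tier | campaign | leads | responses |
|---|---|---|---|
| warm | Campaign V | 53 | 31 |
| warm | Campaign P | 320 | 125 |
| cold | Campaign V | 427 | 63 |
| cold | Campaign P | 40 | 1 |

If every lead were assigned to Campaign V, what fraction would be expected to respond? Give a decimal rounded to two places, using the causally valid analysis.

0.20

The stratified and pooled comparisons disagree (Campaign V wins within each engagement tier; Campaign P wins overall), so the answer turns on the causal role of engagement tier.
Stratifying would compare campaigns among leads the campaigns themselves sorted into engagement tier groups — a form of selection on an intermediate. The unconditioned pooled rates give the total causal effect.
So P(outcome | do(Campaign V)) is just the pooled rate for Campaign V: 94/480 = 0.196.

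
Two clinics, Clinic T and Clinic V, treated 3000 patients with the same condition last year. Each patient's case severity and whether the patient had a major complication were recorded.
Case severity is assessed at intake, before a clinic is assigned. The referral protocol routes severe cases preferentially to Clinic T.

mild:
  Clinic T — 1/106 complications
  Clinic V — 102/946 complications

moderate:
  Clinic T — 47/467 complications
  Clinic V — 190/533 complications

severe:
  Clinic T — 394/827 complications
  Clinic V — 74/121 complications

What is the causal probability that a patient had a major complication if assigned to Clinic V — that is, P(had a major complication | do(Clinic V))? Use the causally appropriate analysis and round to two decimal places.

Within every case severity level Clinic T has the lower rate, yet pooled Clinic V does — Simpson's reversal.
Case severity satisfies the back-door criterion: it is not a descendant of the clinic, and it blocks the spurious path from clinic to outcome. Adjusting for it (i.e., using the within-case severity rates) gives the causal effect.
Standardising Clinic V to the population case severity mix: 0.351·102/946 + 0.333·190/533 + 0.316·74/121 = 0.350.

0.35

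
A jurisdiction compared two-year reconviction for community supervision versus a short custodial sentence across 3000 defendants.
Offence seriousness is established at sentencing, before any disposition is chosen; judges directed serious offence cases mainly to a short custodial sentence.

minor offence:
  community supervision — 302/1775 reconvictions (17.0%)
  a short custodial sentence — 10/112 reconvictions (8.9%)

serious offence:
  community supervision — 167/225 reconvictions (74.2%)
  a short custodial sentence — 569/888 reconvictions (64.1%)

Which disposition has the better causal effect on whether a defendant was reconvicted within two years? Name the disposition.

a short custodial sentence

The offence seriousness-specific comparison favours a short custodial sentence throughout, but the pooled figures favour community supervision. The question is whether to condition on offence seriousness.
Nothing the disposition does changes offence seriousness; the imbalance is an allocation artefact. With offence seriousness also predicting the outcome, the pooled figure is confounded, and the within-stratum comparison is the causal one.
Within each level — minor offence: 17.0% vs 8.9%; serious offence: 74.2% vs 64.1% — a short custodial sentence is lower every time.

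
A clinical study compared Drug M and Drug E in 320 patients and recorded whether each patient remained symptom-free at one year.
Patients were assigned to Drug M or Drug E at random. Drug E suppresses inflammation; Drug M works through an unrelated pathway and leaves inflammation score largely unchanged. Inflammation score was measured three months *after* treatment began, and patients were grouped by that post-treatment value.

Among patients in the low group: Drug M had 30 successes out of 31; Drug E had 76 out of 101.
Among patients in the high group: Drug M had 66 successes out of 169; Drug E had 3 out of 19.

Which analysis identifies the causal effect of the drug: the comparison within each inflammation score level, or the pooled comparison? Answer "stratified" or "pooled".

Inflammation score lies on the pathway drug → inflammation score → outcome, so adjusting for it blocks the indirect effect. For the total causal effect of drug, use the unadjusted pooled rates.
Pooled: Drug M 48.0% vs Drug E 65.8%; Drug E is higher overall.

pooled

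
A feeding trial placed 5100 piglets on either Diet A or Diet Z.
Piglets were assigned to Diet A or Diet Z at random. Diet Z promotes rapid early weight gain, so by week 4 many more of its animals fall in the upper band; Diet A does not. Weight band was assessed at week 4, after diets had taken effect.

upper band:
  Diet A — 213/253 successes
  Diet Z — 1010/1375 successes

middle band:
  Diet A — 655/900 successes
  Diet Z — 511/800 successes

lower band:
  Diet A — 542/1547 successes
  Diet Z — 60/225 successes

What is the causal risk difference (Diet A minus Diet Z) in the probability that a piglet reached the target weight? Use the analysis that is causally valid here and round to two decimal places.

-0.14

Stratifying would compare diets among piglets the diets themselves sorted into week-4 weight band groups — a form of selection on an intermediate. The unconditioned pooled rates give the total causal effect.
The causal difference is the pooled difference: 0.522 − 0.659 = -0.137.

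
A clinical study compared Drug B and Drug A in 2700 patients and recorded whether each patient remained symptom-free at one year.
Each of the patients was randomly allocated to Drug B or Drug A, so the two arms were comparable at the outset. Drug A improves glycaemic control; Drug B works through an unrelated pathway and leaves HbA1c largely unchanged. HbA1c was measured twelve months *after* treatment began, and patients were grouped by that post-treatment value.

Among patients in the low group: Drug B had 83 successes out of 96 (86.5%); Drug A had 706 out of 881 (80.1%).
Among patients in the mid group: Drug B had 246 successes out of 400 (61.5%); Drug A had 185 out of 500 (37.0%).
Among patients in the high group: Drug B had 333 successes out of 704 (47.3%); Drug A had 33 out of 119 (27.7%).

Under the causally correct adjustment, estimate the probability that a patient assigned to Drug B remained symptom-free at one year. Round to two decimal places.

0.55

HbA1c here is a post-treatment variable shaped by the drug; conditioning on it would introduce bias rather than remove it. The overall comparison is the causal one.
So P(outcome | do(Drug B)) is just the pooled rate for Drug B: 662/1200 = 0.552.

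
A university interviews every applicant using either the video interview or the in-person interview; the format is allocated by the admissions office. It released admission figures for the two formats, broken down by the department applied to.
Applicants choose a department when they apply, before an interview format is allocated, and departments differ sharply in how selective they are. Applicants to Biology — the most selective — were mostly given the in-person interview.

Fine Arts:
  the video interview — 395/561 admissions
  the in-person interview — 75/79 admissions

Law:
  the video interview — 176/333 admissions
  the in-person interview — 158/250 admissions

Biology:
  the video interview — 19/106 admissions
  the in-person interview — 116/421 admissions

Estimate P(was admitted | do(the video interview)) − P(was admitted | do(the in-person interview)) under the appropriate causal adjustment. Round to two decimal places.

-0.15

Department satisfies the back-door criterion: it is not a descendant of the interview format, and it blocks the spurious path from interview format to outcome. Adjusting for it (i.e., using the within-department rates) gives the causal effect.
Adjusting over the population distribution of department: 0.366·(0.704−0.949) + 0.333·(0.529−0.632) + 0.301·(0.179−0.276) = -0.153.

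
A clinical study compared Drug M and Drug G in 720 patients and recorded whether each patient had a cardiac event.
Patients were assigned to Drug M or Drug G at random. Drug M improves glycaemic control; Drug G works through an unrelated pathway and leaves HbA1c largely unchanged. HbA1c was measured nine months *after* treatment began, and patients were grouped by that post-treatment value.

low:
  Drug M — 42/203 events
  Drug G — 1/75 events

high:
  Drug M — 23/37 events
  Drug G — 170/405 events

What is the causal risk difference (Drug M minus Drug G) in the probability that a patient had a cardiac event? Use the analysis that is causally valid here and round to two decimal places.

Stratifying would compare drugs among patients the drugs themselves sorted into HbA1c groups — a form of selection on an intermediate. The unconditioned pooled rates give the total causal effect.
The causal difference is the pooled difference: 0.271 − 0.356 = -0.085.

-0.09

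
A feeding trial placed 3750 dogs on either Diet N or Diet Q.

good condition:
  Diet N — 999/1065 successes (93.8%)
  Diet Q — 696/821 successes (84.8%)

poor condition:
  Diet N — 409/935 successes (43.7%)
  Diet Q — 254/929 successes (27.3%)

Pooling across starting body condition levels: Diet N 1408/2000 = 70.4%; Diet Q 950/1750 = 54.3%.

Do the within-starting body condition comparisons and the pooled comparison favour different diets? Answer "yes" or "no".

no

Within each starting body condition level (good condition 93.8% vs 84.8%; poor condition 43.7% vs 27.3%), Diet N has the higher rate every time. Pooled: 70.4% vs 54.3% — Diet N has the higher rate overall. They agree.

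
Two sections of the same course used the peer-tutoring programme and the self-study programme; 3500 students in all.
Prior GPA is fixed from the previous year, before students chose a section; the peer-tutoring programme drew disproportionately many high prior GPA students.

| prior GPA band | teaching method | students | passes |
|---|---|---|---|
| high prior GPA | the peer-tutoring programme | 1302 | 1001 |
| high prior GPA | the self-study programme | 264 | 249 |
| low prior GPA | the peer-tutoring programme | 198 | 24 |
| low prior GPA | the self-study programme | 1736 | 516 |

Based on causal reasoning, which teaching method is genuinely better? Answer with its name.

the self-study programme

The imbalance in prior GPA band arose from how students were allocated, not from anything the teaching method did; and prior GPA band independently affects the outcome. The pooled gap is confounded — condition on prior GPA band.
Within each level — high prior GPA: 76.9% vs 94.3%; low prior GPA: 12.1% vs 29.7% — the self-study programme is higher every time.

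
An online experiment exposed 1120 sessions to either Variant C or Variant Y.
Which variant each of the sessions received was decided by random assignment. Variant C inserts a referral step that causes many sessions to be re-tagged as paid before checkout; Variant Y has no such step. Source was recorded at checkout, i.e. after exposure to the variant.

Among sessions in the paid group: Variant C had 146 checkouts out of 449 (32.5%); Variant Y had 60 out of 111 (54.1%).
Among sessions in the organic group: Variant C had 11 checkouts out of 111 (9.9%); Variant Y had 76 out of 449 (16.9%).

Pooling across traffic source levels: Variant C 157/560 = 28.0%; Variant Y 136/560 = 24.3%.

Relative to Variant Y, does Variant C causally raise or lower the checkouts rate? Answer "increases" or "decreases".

The traffic source-specific comparison favours Variant Y throughout, but the pooled figures favour Variant C. The question is whether to condition on traffic source.
The distribution of traffic source is itself part of what the variant does — it is an intermediate outcome. Holding it fixed would remove that part of the effect; the total effect is the pooled difference.
Pooled: Variant C 28.0% vs Variant Y 24.3%; Variant C is higher overall.

increases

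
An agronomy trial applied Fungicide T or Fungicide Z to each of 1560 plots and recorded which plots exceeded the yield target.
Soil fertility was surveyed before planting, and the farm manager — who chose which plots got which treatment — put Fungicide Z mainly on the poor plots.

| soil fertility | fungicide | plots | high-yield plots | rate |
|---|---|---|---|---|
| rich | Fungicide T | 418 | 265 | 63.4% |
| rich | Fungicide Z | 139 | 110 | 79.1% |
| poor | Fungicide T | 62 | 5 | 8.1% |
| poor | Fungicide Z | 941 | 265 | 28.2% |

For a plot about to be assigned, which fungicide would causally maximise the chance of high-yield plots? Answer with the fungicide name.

Fungicide Z

The soil fertility-specific comparison favours Fungicide Z throughout, but the pooled figures favour Fungicide T. The question is whether to condition on soil fertility.
Soil fertility differs across fungicides for reasons unrelated to any effect of the fungicide itself, and it separately predicts the outcome — a classic confounder. We must compare within soil fertility levels.
Within each level — rich: 63.4% vs 79.1%; poor: 8.1% vs 28.2% — Fungicide Z is higher every time.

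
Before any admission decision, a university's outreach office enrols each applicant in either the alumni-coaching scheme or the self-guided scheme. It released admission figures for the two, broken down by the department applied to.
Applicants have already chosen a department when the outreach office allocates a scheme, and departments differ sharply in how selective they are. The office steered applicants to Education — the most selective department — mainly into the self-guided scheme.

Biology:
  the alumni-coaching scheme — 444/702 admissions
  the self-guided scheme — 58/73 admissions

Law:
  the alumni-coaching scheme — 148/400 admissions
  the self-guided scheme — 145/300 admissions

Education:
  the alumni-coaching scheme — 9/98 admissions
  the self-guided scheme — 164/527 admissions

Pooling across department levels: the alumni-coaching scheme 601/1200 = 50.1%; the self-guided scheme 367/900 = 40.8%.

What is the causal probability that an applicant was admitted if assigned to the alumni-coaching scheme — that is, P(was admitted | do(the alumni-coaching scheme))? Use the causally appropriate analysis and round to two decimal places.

0.38

Department differs across outreach schemes for reasons unrelated to any effect of the outreach scheme itself, and it separately predicts the outcome — a classic confounder. We must compare within department levels.
Standardising the alumni-coaching scheme to the population department mix: 0.369·444/702 + 0.333·148/400 + 0.298·9/98 = 0.384.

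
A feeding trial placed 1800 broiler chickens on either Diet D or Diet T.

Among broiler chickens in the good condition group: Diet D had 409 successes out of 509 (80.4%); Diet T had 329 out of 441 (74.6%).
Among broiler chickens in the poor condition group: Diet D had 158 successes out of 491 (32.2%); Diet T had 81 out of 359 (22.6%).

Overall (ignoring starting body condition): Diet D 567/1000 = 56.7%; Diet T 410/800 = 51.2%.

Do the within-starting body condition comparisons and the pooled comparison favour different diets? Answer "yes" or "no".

Within each starting body condition level (good condition 80.4% vs 74.6%; poor condition 32.2% vs 22.6%), Diet D has the higher rate every time. Pooled: 56.7% vs 51.2% — Diet D has the higher rate overall. They agree.

no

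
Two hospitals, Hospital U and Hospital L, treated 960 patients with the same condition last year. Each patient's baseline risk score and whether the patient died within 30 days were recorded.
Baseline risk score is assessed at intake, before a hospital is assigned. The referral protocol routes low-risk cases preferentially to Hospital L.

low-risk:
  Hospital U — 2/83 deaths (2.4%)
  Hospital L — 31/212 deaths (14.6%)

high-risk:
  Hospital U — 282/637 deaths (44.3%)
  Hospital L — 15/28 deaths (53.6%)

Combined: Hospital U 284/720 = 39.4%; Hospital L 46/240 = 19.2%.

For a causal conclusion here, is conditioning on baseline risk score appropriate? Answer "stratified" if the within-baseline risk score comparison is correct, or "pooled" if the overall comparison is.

stratified

Baseline risk score is set before the hospital has any effect — it is not caused by the hospital — and it independently drives the outcome. That makes it a confounder, so the causal comparison is within baseline risk score levels.
Within each level — low-risk: 2.4% vs 14.6%; high-risk: 44.3% vs 53.6% — Hospital U is lower every time.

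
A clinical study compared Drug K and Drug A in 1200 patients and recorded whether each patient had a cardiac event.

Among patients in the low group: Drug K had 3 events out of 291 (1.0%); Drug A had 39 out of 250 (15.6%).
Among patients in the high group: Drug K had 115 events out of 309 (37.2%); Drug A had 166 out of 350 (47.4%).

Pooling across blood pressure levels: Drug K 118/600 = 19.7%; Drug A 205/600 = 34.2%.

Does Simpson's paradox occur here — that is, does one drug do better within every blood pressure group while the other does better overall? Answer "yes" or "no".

Within each blood pressure level (low 1.0% vs 15.6%; high 37.2% vs 47.4%), Drug K has the lower rate every time. Pooled: 19.7% vs 34.2% — Drug K has the lower rate overall. They agree.

no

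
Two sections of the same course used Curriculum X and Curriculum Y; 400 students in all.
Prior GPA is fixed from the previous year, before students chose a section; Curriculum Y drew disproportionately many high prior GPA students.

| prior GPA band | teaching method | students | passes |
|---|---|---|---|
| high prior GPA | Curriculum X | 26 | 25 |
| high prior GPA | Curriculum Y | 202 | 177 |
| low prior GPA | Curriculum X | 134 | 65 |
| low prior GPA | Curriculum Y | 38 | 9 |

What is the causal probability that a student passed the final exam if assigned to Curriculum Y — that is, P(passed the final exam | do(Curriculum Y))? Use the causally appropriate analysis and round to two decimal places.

0.60

The prior GPA band-specific comparison favours Curriculum X throughout, but the pooled figures favour Curriculum Y. The question is whether to condition on prior GPA band.
Prior GPA band differs across teaching methods for reasons unrelated to any effect of the teaching method itself, and it separately predicts the outcome — a classic confounder. We must compare within prior GPA band levels.
Standardising Curriculum Y to the population prior GPA band mix: 0.570·177/202 + 0.430·9/38 = 0.601.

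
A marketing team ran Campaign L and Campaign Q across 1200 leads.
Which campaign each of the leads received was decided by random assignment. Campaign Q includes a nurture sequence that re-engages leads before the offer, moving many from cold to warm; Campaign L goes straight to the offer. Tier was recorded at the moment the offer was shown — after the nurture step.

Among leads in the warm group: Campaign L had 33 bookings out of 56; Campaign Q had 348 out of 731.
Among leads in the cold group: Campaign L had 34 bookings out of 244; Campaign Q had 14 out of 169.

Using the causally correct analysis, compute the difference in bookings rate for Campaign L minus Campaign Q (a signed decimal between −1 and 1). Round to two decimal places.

Stratifying would compare campaigns among leads the campaigns themselves sorted into engagement tier groups — a form of selection on an intermediate. The unconditioned pooled rates give the total causal effect.
The causal difference is the pooled difference: 0.223 − 0.402 = -0.179.

-0.18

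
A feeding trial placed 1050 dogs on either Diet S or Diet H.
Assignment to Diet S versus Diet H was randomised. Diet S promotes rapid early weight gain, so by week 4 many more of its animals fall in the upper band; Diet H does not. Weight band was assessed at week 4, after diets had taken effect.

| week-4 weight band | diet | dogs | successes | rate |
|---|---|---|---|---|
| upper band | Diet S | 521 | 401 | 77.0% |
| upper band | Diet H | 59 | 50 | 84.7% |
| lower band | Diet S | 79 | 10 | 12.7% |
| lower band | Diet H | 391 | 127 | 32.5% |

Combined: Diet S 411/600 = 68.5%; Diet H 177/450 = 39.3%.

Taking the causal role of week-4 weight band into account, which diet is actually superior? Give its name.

Because the diet influences week-4 weight band, week-4 weight band is a post-treatment mediator, not a confounder. Stratifying on it would bias the estimate; the causal effect is the crude pooled difference.
Pooled: Diet S 68.5% vs Diet H 39.3%; Diet S is higher overall.

Diet S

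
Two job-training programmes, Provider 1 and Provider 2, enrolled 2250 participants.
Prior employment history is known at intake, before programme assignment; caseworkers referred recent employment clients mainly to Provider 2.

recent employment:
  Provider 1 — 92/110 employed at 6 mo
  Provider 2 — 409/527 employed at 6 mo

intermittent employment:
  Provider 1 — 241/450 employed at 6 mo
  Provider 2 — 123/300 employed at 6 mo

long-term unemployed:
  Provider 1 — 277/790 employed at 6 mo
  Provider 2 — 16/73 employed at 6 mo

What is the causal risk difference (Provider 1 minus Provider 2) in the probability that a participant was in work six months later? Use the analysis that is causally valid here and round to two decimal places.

Provider 1 is higher inside every prior employment history stratum but Provider 2 is higher in aggregate. Whether to stratify depends on how prior employment history relates to the programme.
Here prior employment history is a common cause — it drives both which programme a case falls under and the outcome. The crude comparison mixes populations; the stratum-specific rates are the causally relevant ones.
Adjusting over the population distribution of prior employment history: 0.283·(0.836−0.776) + 0.333·(0.536−0.410) + 0.384·(0.351−0.219) = +0.109.

+0.11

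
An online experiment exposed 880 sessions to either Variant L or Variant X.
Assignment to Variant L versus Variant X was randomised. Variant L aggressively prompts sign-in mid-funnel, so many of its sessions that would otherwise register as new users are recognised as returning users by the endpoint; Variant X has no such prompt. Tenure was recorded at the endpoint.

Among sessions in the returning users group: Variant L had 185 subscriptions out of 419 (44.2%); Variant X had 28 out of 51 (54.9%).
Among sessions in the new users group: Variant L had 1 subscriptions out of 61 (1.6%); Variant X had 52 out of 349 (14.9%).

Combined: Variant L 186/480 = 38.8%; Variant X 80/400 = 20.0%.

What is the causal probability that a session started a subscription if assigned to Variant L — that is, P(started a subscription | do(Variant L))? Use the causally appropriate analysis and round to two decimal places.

Because the variant influences user tenure, user tenure is a post-treatment mediator, not a confounder. Stratifying on it would bias the estimate; the causal effect is the crude pooled difference.
So P(outcome | do(Variant L)) is just the pooled rate for Variant L: 186/480 = 0.388.

0.39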